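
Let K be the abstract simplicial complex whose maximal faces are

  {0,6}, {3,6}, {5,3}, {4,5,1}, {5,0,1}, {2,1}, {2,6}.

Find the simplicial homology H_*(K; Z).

We work with the vertex ordering 0 < 1 < 2 < 3 < 4 < 5 < 6. The simplices of K, each written with vertices in increasing order, are:

  0-simplices (7): [0], [1], [2], [3], [4], [5], [6]
  1-simplices (10): [0,1], [0,5], [0,6], [1,2], [1,4], [1,5], [2,6], [3,5], [3,6], [4,5]
  2-simplices (2): [0,1,5], [1,4,5]

so the chain groups are C_0 ≅ Z^7, C_1 ≅ Z^10, C_2 ≅ Z^2.

Boundary ∂_1: C_1 → C_0 maps an edge to its endpoints' difference, ∂[p,q] = q − p.
As a 7×10 matrix over Z this has rank 6, with invariant factors (1,1,1,1,1,1).

The boundary map ∂_2: C_2 → C_1 acts by ∂[p,q,r] = [q,r] − [p,r] + [p,q]. For instance
  ∂[0,1,5] = [1,5] − [0,5] + [0,1],
  ∂[1,4,5] = [4,5] − [1,5] + [1,4].
The resulting 10×2 matrix has rank 2, and its Smith normal form has invariant factors (1,1).

Reading off H_k = ker ∂_k / im ∂_{k+1}:

  H_0: rank C_0 − rank ∂_1 = 7 − 6 = 1, and the invariant factors of ∂_1 are all 1, so H_0 = Z.
  H_1: rank ker ∂_1 − rank ∂_2 = (10 − 6) − 2 = 2, and the invariant factors of ∂_2 are all 1, so H_1 = Z^2.
  H_2: rank ker ∂_2 − rank ∂_3 = (2 − 2) − 0 = 0, and there is no ∂_3, so H_2 = 0.

H_0 ≅ Z,  H_1 ≅ Z^2,  H_2 = 0.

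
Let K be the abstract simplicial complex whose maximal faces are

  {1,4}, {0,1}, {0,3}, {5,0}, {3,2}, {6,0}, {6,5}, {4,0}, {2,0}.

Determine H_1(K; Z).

H_1 ≅ Z^3.

Fix the vertex order 0 < 1 < 2 < 3 < 4 < 5 < 6 and write every simplex with vertices in increasing order. Then dim K = 1 and the simplices of K are:

  0-simplices (7): [0], [1], [2], [3], [4], [5], [6]
  1-simplices (9): [0,1], [0,2], [0,3], [0,4], [0,5], [0,6], [1,4], [2,3], [5,6]

Hence C_0 ≅ Z^7, C_1 ≅ Z^9.

Boundary ∂_1: C_1 → C_0 sends each edge [p,q] (with p < q) to q − p. For instance
  ∂[0,6] = [6] − [0].
As a 7×9 matrix over Z this has rank 6, with invariant factors (1,1,1,1,1,1).

Reading off H_k = ker ∂_k / im ∂_{k+1}:

  H_1: rank ker ∂_1 − rank ∂_2 = (9 − 6) − 0 = 3, and there is no ∂_2, so H_1 = Z^3.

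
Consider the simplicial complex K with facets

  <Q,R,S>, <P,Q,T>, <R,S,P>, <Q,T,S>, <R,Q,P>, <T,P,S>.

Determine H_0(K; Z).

Take the total order P < Q < R < S < T on the vertex set. Then K (dimension 2) consists of the simplices:

  0-simplices (5): P, Q, R, S, T
  1-simplices (9): PQ, PR, PS, PT, QR, QS, QT, RS, ST
  2-simplices (6): PQR, PQT, PRS, PST, QRS, QST

giving chain groups C_0 ≅ Z^5, C_1 ≅ Z^9, C_2 ≅ Z^6.

The boundary map ∂_1: C_1 → C_0 maps an edge to its endpoints' difference, ∂[p,q] = q − p.
This gives a 5×9 integer matrix of rank 4; reducing to Smith normal form yields diagonal entries (1,1,1,1).

∂_2: C_2 → C_1 acts by ∂[p,q,r] = [q,r] − [p,r] + [p,q]. For instance
  ∂PRS = RS − PS + PR,
  ∂PQT = QT − PT + PQ.
This gives a 9×6 integer matrix of rank 5; reducing to Smith normal form yields diagonal entries (1,1,1,1,1).

Computing H_k = (kernel of ∂_k) / (image of ∂_{k+1}):

  H_0: rank C_0 − rank ∂_1 = 5 − 4 = 1, and the invariant factors of ∂_1 are all 1, so H_0 = Z.

(K is a triangulation of the 2-sphere S^2.)

H_0 = Z.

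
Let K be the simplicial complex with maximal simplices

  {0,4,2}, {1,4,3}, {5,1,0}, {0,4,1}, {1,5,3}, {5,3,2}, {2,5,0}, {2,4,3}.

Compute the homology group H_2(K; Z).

Fix the vertex order 0 < 1 < 2 < 3 < 4 < 5 and write every simplex with vertices in increasing order. Then dim K = 2 and the simplices of K are:

  0-simplices (6): [0], [1], [2], [3], [4], [5]
  1-simplices (12): [0,1], [0,2], [0,4], [0,5], [1,3], [1,4], [1,5], [2,3], [2,4], [2,5], [3,4], [3,5]
  2-simplices (8): [0,1,4], [0,1,5], [0,2,4], [0,2,5], [1,3,4], [1,3,5], [2,3,4], [2,3,5]

Hence C_0 ≅ Z^6, C_1 ≅ Z^12, C_2 ≅ Z^8.

∂_1: C_1 → C_0 is given by ∂[p,q] = [q] − [p].
As a 6×12 matrix over Z this has rank 5, with invariant factors (1,1,1,1,1).

The boundary map ∂_2: C_2 → C_1 acts by ∂[p,q,r] = [q,r] − [p,r] + [p,q]. For instance
  ∂[0,1,5] = [1,5] − [0,5] + [0,1],
  ∂[1,3,5] = [3,5] − [1,5] + [1,3].
This gives a 12×8 integer matrix of rank 7; reducing to Smith normal form yields diagonal entries (1,1,1,1,1,1,1).

Now H_k = ker ∂_k / im ∂_{k+1}, so:

  H_2: rank ker ∂_2 − rank ∂_3 = (8 − 7) − 0 = 1, and there is no ∂_3, so H_2 ≅ Z.

(K is a triangulation of the 2-sphere S^2.)

H_2 ≅ Z.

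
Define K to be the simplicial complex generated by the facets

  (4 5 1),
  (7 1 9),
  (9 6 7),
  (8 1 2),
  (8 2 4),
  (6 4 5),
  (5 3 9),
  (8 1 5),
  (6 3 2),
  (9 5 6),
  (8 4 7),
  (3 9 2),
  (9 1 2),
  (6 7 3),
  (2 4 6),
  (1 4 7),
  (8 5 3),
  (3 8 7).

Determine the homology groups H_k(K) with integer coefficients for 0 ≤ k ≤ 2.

Fix the vertex order 1 < 2 < 3 < 4 < 5 < 6 < 7 < 8 < 9 and write every simplex with vertices in increasing order. Then dim K = 2 and the simplices of K are:

  0-simplices (9): [1], [2], [3], [4], [5], [6], [7], [8], [9]
  1-simplices (27): (27 of them)
  2-simplices (18): [1,2,8], [1,2,9], [1,4,5], [1,4,7], [1,5,8], [1,7,9], [2,3,6], [2,3,9], [2,4,6], [2,4,8], [3,5,8], [3,5,9], [3,6,7], [3,7,8], [4,5,6], [4,7,8], [5,6,9], [6,7,9]

giving chain groups C_0 ≅ Z^9, C_1 ≅ Z^27, C_2 ≅ Z^18.

∂_1: C_1 → C_0 sends each edge [p,q] (with p < q) to q − p.
As a 9×27 matrix over Z this has rank 8, with invariant factors (1,1,1,1,1,1,1,1).

Boundary ∂_2: C_2 → C_1 sends each 2-simplex [p,q,r] to [q,r] − [p,r] + [p,q]. For instance
  ∂[5,6,9] = [6,9] − [5,9] + [5,6],
  ∂[2,3,9] = [3,9] − [2,9] + [2,3].
The 27×18 boundary matrix has rank 18 and Smith normal form diag(1,1,1,1,1,1,1,1,1,1,1,1,1,1,1,1,1,2).

Now H_k = ker ∂_k / im ∂_{k+1}, so:

  H_0: rank C_0 − rank ∂_1 = 9 − 8 = 1, and the invariant factors of ∂_1 are all 1, so H_0 ≅ Z.
  H_1: rank ker ∂_1 − rank ∂_2 = (27 − 8) − 18 = 1, and ∂_2 has invariant factor 2 > 1, so H_1 ≅ Z ⊕ Z_2.
  H_2: rank ker ∂_2 − rank ∂_3 = (18 − 18) − 0 = 0, and there is no ∂_3, so H_2 ≅ 0.

(K is a triangulation of the Klein bottle.)

H_0 ≅ Z,  H_1 ≅ Z ⊕ Z_2,  H_2 = 0.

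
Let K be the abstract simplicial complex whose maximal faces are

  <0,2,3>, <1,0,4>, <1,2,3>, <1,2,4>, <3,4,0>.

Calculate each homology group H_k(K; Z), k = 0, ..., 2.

Take the total order 0 < 1 < 2 < 3 < 4 on the vertex set. Then K (dimension 2) consists of the simplices:

  0-simplices (5): [0], [1], [2], [3], [4]
  1-simplices (10): [0,1], [0,2], [0,3], [0,4], [1,2], [1,3], [1,4], [2,3], [2,4], [3,4]
  2-simplices (5): [0,1,4], [0,2,3], [0,3,4], [1,2,3], [1,2,4]

giving chain groups C_0 ≅ Z^5, C_1 ≅ Z^10, C_2 ≅ Z^5.

Boundary ∂_1: C_1 → C_0 is given by ∂[p,q] = [q] − [p].
The resulting 5×10 matrix has rank 4, and its Smith normal form has invariant factors (1,1,1,1).

Boundary ∂_2: C_2 → C_1 sends each 2-simplex [p,q,r] to [q,r] − [p,r] + [p,q]. For instance
  ∂[1,2,3] = [2,3] − [1,3] + [1,2],
  ∂[0,2,3] = [2,3] − [0,3] + [0,2].
The 10×5 boundary matrix has rank 5 and Smith normal form diag(1,1,1,1,1).

Now H_k = ker ∂_k / im ∂_{k+1}, so:

  H_0: rank C_0 − rank ∂_1 = 5 − 4 = 1, and the invariant factors of ∂_1 are all 1, so H_0 = Z.
  H_1: rank ker ∂_1 − rank ∂_2 = (10 − 4) − 5 = 1, and the invariant factors of ∂_2 are all 1, so H_1 = Z.
  H_2: rank ker ∂_2 − rank ∂_3 = (5 − 5) − 0 = 0, and there is no ∂_3, so H_2 = 0.

(K is a triangulation of the Möbius band.)

H_0 = Z,  H_1 = Z,  H_2 = 0.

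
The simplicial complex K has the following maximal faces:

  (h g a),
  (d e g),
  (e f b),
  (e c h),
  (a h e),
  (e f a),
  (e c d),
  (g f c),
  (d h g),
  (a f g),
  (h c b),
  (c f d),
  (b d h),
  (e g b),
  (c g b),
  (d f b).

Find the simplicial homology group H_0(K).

K has 8 vertices, 24 edges, 16 triangles.
rank ∂_0 = 0, rank ∂_1 = 7 ⇒ b_0 = 8 − 0 − 7 = 1; all invariant factors of ∂_1 are 1 so no torsion. So H_0 ≅ Z.

H_0 ≅ Z.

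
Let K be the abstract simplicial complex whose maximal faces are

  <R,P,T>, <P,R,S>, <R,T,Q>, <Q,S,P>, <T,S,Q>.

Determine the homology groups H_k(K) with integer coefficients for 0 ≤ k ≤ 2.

We work with the vertex ordering P < Q < R < S < T. The simplices of K, each written with vertices in increasing order, are:

  0-simplices (5): P, Q, R, S, T
  1-simplices (10): PQ, PR, PS, PT, QR, QS, QT, RS, RT, ST
  2-simplices (5): PQS, PRS, PRT, QRT, QST

giving chain groups C_0 ≅ Z^5, C_1 ≅ Z^10, C_2 ≅ Z^5.

∂_1: C_1 → C_0 is given by ∂[p,q] = [q] − [p]. For instance
  ∂PR = R − P.
This gives a 5×10 integer matrix of rank 4; reducing to Smith normal form yields diagonal entries (1,1,1,1).

∂_2: C_2 → C_1 acts by ∂[p,q,r] = [q,r] − [p,r] + [p,q]. For instance
  ∂QRT = RT − QT + QR,
  ∂PQS = QS − PS + PQ.
The resulting 10×5 matrix has rank 5, and its Smith normal form has invariant factors (1,1,1,1,1).

Computing H_k = (kernel of ∂_k) / (image of ∂_{k+1}):

  H_0: rank C_0 − rank ∂_1 = 5 − 4 = 1, and the invariant factors of ∂_1 are all 1, so H_0 ≅ Z.
  H_1: rank ker ∂_1 − rank ∂_2 = (10 − 4) − 5 = 1, and the invariant factors of ∂_2 are all 1, so H_1 ≅ Z.
  H_2: rank ker ∂_2 − rank ∂_3 = (5 − 5) − 0 = 0, and there is no ∂_3, so H_2 ≅ 0.

H_0 = Z,  H_1 = Z,  H_2 = 0.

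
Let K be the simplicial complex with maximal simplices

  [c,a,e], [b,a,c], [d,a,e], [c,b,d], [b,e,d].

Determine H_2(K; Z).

Take the total order a < b < c < d < e on the vertex set. Then K (dimension 2) consists of the simplices:

  0-simplices (5): a, b, c, d, e
  1-simplices (10): ab, ac, ad, ae, bc, bd, be, cd, ce, de
  2-simplices (5): abc, ace, ade, bcd, bde

Hence C_0 ≅ Z^5, C_1 ≅ Z^10, C_2 ≅ Z^5.

∂_1: C_1 → C_0 sends each edge [p,q] (with p < q) to q − p.
The resulting 5×10 matrix has rank 4, and its Smith normal form has invariant factors (1,1,1,1).

Boundary ∂_2: C_2 → C_1 maps a triangle to the signed sum of its edges. For instance
  ∂ace = ce − ae + ac,
  ∂bde = de − be + bd.
This gives a 10×5 integer matrix of rank 5; reducing to Smith normal form yields diagonal entries (1,1,1,1,1).

Now H_k = ker ∂_k / im ∂_{k+1}, so:

  H_2: rank ker ∂_2 − rank ∂_3 = (5 − 5) − 0 = 0, and there is no ∂_3, so H_2 ≅ 0.

(K is a triangulation of the Möbius band.)

H_2 = 0.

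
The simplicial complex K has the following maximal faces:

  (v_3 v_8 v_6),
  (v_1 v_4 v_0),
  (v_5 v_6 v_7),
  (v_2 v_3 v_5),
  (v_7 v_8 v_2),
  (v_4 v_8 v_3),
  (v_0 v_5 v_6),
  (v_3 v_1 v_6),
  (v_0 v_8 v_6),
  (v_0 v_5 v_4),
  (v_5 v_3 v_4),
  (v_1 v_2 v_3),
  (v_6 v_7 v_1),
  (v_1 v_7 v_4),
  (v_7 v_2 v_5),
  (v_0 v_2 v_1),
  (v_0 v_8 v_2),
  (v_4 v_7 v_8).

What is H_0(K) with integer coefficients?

H_0 ≅ Z.

Order the vertices as v_0 < v_1 < v_2 < v_3 < v_4 < v_5 < v_6 < v_7 < v_8. Listing each simplex with vertices in this order, K has dimension 2 with simplices:

  0-simplices (9): [v_0], [v_1], [v_2], [v_3], [v_4], [v_5], [v_6], [v_7], [v_8]
  1-simplices (27): (27 of them)
  2-simplices (18): (18 of them)

Hence C_0 ≅ Z^9, C_1 ≅ Z^27, C_2 ≅ Z^18.

∂_1: C_1 → C_0 is given by ∂[p,q] = [q] − [p]. For instance
  ∂[v_4,v_8] = [v_8] − [v_4].
As a 9×27 matrix over Z this has rank 8, with invariant factors (1,1,1,1,1,1,1,1).

∂_2: C_2 → C_1 maps a triangle to the signed sum of its edges. For instance
  ∂[v_0,v_5,v_6] = [v_5,v_6] − [v_0,v_6] + [v_0,v_5],
  ∂[v_2,v_7,v_8] = [v_7,v_8] − [v_2,v_8] + [v_2,v_7].
The 27×18 boundary matrix has rank 17 and Smith normal form diag(1,1,1,1,1,1,1,1,1,1,1,1,1,1,1,1,1).

From H_k ≅ ker(∂_k) / im(∂_{k+1}) we obtain:

  H_0: rank C_0 − rank ∂_1 = 9 − 8 = 1, and the invariant factors of ∂_1 are all 1, so H_0 = Z.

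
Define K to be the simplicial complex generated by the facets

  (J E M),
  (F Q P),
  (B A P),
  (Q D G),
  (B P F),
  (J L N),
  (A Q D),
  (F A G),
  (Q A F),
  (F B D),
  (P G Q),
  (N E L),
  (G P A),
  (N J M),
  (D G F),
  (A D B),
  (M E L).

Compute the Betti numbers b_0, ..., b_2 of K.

b_0 = 2, b_1 = 1, b_2 = 0.

Take the total order A < B < D < E < F < G < J < L < M < N < P < Q on the vertex set. Then K (dimension 2) consists of the simplices:

  0-simplices (12): A, B, D, E, F, G, J, L, M, N, P, Q
  1-simplices (28): AB, AD, AF, AG, AP, AQ, BD, BF, BP, DF, DG, DQ, EJ, EL, EM, EN, FG, FP, FQ, GP, GQ, JL, JM, JN, LM, LN, MN, PQ
  2-simplices (17): ABD, ABP, ADQ, AFG, AFQ, AGP, BDF, BFP, DFG, DGQ, EJM, ELM, ELN, FPQ, GPQ, JLN, JMN

giving chain groups C_0 ≅ Z^12, C_1 ≅ Z^28, C_2 ≅ Z^17.

∂_1: C_1 → C_0 maps an edge to its endpoints' difference, ∂[p,q] = q − p. For instance
  ∂DF = F − D.
The resulting 12×28 matrix has rank 10, and its Smith normal form has invariant factors (1,1,1,1,1,1,1,1,1,1).

∂_2: C_2 → C_1 maps a triangle to the signed sum of its edges. For instance
  ∂ABD = BD − AD + AB,
  ∂EJM = JM − EM + EJ.
This gives a 28×17 integer matrix of rank 17; reducing to Smith normal form yields diagonal entries (1,1,1,1,1,1,1,1,1,1,1,1,1,1,1,1,2).

Reading off H_k = ker ∂_k / im ∂_{k+1}:

  H_0: rank C_0 − rank ∂_1 = 12 − 10 = 2, and the invariant factors of ∂_1 are all 1, so H_0 ≅ Z^2.
  H_1: rank ker ∂_1 − rank ∂_2 = (28 − 10) − 17 = 1, and ∂_2 has invariant factor 2 > 1, so H_1 ≅ Z ⊕ Z_2.
  H_2: rank ker ∂_2 − rank ∂_3 = (17 − 17) − 0 = 0, and there is no ∂_3, so H_2 ≅ 0.

Hence the Betti numbers are b_0 = 2, b_1 = 1, b_2 = 0.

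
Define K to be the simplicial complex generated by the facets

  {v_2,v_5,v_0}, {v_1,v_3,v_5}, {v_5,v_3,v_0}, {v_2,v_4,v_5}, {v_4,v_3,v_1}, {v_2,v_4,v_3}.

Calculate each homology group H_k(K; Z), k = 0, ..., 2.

H_0 = Z,  H_1 = Z,  H_2 = 0.

We work with the vertex ordering v_0 < v_1 < v_2 < v_3 < v_4 < v_5. The simplices of K, each written with vertices in increasing order, are:

  0-simplices (6): [v_0], [v_1], [v_2], [v_3], [v_4], [v_5]
  1-simplices (12): [v_0,v_2], [v_0,v_3], [v_0,v_5], [v_1,v_3], [v_1,v_4], [v_1,v_5], [v_2,v_3], [v_2,v_4], [v_2,v_5], [v_3,v_4], [v_3,v_5], [v_4,v_5]
  2-simplices (6): [v_0,v_2,v_5], [v_0,v_3,v_5], [v_1,v_3,v_4], [v_1,v_3,v_5], [v_2,v_3,v_4], [v_2,v_4,v_5]

so the chain groups are C_0 ≅ Z^6, C_1 ≅ Z^12, C_2 ≅ Z^6.

The boundary map ∂_1: C_1 → C_0 is given by ∂[p,q] = [q] − [p].
The 6×12 boundary matrix has rank 5 and Smith normal form diag(1,1,1,1,1).

The boundary map ∂_2: C_2 → C_1 maps a triangle to the signed sum of its edges. For instance
  ∂[v_0,v_2,v_5] = [v_2,v_5] − [v_0,v_5] + [v_0,v_2],
  ∂[v_0,v_3,v_5] = [v_3,v_5] − [v_0,v_5] + [v_0,v_3].
The resulting 12×6 matrix has rank 6, and its Smith normal form has invariant factors (1,1,1,1,1,1).

Computing H_k = (kernel of ∂_k) / (image of ∂_{k+1}):

  H_0: rank C_0 − rank ∂_1 = 6 − 5 = 1, and the invariant factors of ∂_1 are all 1, so H_0 ≅ Z.
  H_1: rank ker ∂_1 − rank ∂_2 = (12 − 5) − 6 = 1, and the invariant factors of ∂_2 are all 1, so H_1 ≅ Z.
  H_2: rank ker ∂_2 − rank ∂_3 = (6 − 6) − 0 = 0, and there is no ∂_3, so H_2 ≅ 0.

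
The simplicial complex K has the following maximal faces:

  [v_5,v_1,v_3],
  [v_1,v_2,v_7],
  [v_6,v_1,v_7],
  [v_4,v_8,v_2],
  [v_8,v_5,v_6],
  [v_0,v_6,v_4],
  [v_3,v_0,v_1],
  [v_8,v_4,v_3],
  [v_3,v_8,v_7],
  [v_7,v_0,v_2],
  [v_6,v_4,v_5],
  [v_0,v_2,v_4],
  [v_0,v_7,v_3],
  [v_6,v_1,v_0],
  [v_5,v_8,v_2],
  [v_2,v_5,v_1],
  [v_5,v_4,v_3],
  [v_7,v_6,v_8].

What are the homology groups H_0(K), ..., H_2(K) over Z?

We work with the vertex ordering v_0 < v_1 < v_2 < v_3 < v_4 < v_5 < v_6 < v_7 < v_8. The simplices of K, each written with vertices in increasing order, are:

  0-simplices (9): [v_0], [v_1], [v_2], [v_3], [v_4], [v_5], [v_6], [v_7], [v_8]
  1-simplices (27): (27 of them)
  2-simplices (18): (18 of them)

giving chain groups C_0 ≅ Z^9, C_1 ≅ Z^27, C_2 ≅ Z^18.

The boundary map ∂_1: C_1 → C_0 maps an edge to its endpoints' difference, ∂[p,q] = q − p.
The 9×27 boundary matrix has rank 8 and Smith normal form diag(1,1,1,1,1,1,1,1).

Boundary ∂_2: C_2 → C_1 maps a triangle to the signed sum of its edges. For instance
  ∂[v_1,v_2,v_7] = [v_2,v_7] − [v_1,v_7] + [v_1,v_2],
  ∂[v_5,v_6,v_8] = [v_6,v_8] − [v_5,v_8] + [v_5,v_6].
The resulting 27×18 matrix has rank 18, and its Smith normal form has invariant factors (1,1,1,1,1,1,1,1,1,1,1,1,1,1,1,1,1,2).

From H_k ≅ ker(∂_k) / im(∂_{k+1}) we obtain:

  H_0: rank C_0 − rank ∂_1 = 9 − 8 = 1, and the invariant factors of ∂_1 are all 1, so H_0 = Z.
  H_1: rank ker ∂_1 − rank ∂_2 = (27 − 8) − 18 = 1, and ∂_2 has invariant factor 2 > 1, so H_1 = Z ⊕ Z/2.
  H_2: rank ker ∂_2 − rank ∂_3 = (18 − 18) − 0 = 0, and there is no ∂_3, so H_2 = 0.

H_0 = Z,  H_1 = Z ⊕ Z/2,  H_2 = 0.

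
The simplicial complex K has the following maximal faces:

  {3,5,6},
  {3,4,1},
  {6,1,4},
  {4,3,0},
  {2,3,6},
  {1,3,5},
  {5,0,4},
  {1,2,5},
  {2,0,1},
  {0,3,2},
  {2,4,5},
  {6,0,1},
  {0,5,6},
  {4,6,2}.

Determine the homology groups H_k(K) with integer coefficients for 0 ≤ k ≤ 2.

We work with the vertex ordering 0 < 1 < 2 < 3 < 4 < 5 < 6. The simplices of K, each written with vertices in increasing order, are:

  0-simplices (7): [0], [1], [2], [3], [4], [5], [6]
  1-simplices (21): [0,1], [0,2], [0,3], [0,4], [0,5], [0,6], [1,2], [1,3], [1,4], [1,5], [1,6], [2,3], [2,4], [2,5], [2,6], [3,4], [3,5], [3,6], [4,5], [4,6], [5,6]
  2-simplices (14): [0,1,2], [0,1,6], [0,2,3], [0,3,4], [0,4,5], [0,5,6], [1,2,5], [1,3,4], [1,3,5], [1,4,6], [2,3,6], [2,4,5], [2,4,6], [3,5,6]

so the chain groups are C_0 ≅ Z^7, C_1 ≅ Z^21, C_2 ≅ Z^14.

∂_1: C_1 → C_0 sends each edge [p,q] (with p < q) to q − p.
The resulting 7×21 matrix has rank 6, and its Smith normal form has invariant factors (1,1,1,1,1,1).

Boundary ∂_2: C_2 → C_1 sends each 2-simplex [p,q,r] to [q,r] − [p,r] + [p,q]. For instance
  ∂[1,2,5] = [2,5] − [1,5] + [1,2],
  ∂[0,4,5] = [4,5] − [0,5] + [0,4].
As a 21×14 matrix over Z this has rank 13, with invariant factors (1,1,1,1,1,1,1,1,1,1,1,1,1).

From H_k ≅ ker(∂_k) / im(∂_{k+1}) we obtain:

  H_0: rank C_0 − rank ∂_1 = 7 − 6 = 1, and the invariant factors of ∂_1 are all 1, so H_0 = Z.
  H_1: rank ker ∂_1 − rank ∂_2 = (21 − 6) − 13 = 2, and the invariant factors of ∂_2 are all 1, so H_1 = Z^2.
  H_2: rank ker ∂_2 − rank ∂_3 = (14 − 13) − 0 = 1, and there is no ∂_3, so H_2 = Z.

(K is a triangulation of the torus T^2.)

H_0 ≅ Z,  H_1 ≅ Z^2,  H_2 ≅ Z.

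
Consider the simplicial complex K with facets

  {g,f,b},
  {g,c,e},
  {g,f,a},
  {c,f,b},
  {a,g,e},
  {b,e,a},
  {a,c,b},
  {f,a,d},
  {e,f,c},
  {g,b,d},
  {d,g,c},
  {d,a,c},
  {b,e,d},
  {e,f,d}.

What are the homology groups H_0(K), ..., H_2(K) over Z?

Order the vertices as a < b < c < d < e < f < g. Listing each simplex with vertices in this order, K has dimension 2 with simplices:

  0-simplices (7): a, b, c, d, e, f, g
  1-simplices (21): ab, ac, ad, ae, af, ag, bc, bd, be, bf, bg, cd, ce, cf, cg, de, df, dg, ef, eg, fg
  2-simplices (14): abc, abe, acd, adf, aeg, afg, bcf, bde, bdg, bfg, cdg, cef, ceg, def

giving chain groups C_0 ≅ Z^7, C_1 ≅ Z^21, C_2 ≅ Z^14.

Boundary ∂_1: C_1 → C_0 is given by ∂[p,q] = [q] − [p].
As a 7×21 matrix over Z this has rank 6, with invariant factors (1,1,1,1,1,1).

The boundary map ∂_2: C_2 → C_1 acts by ∂[p,q,r] = [q,r] − [p,r] + [p,q]. For instance
  ∂bfg = fg − bg + bf,
  ∂adf = df − af + ad.
The 21×14 boundary matrix has rank 13 and Smith normal form diag(1,1,1,1,1,1,1,1,1,1,1,1,1).

From H_k ≅ ker(∂_k) / im(∂_{k+1}) we obtain:

  H_0: rank C_0 − rank ∂_1 = 7 − 6 = 1, and the invariant factors of ∂_1 are all 1, so H_0 = Z.
  H_1: rank ker ∂_1 − rank ∂_2 = (21 − 6) − 13 = 2, and the invariant factors of ∂_2 are all 1, so H_1 = Z^2.
  H_2: rank ker ∂_2 − rank ∂_3 = (14 − 13) − 0 = 1, and there is no ∂_3, so H_2 = Z.

(K is a triangulation of the torus T^2.)

H_0 ≅ Z,  H_1 ≅ Z^2,  H_2 ≅ Z.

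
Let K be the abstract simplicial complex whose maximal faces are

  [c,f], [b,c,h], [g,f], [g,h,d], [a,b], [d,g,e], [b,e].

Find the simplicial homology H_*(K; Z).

H_0 = Z,  H_1 = Z^2,  H_2 = 0.

Fix the vertex order a < b < c < d < e < f < g < h and write every simplex with vertices in increasing order. Then dim K = 2 and the simplices of K are:

  0-simplices (8): a, b, c, d, e, f, g, h
  1-simplices (12): ab, bc, be, bh, cf, ch, de, dg, dh, eg, fg, gh
  2-simplices (3): bch, deg, dgh

giving chain groups C_0 ≅ Z^8, C_1 ≅ Z^12, C_2 ≅ Z^3.

Boundary ∂_1: C_1 → C_0 sends each edge [p,q] (with p < q) to q − p. For instance
  ∂ab = b − a.
The 8×12 boundary matrix has rank 7 and Smith normal form diag(1,1,1,1,1,1,1).

∂_2: C_2 → C_1 sends each 2-simplex [p,q,r] to [q,r] − [p,r] + [p,q]. For instance
  ∂deg = eg − dg + de,
  ∂dgh = gh − dh + dg.
This gives a 12×3 integer matrix of rank 3; reducing to Smith normal form yields diagonal entries (1,1,1).

Now H_k = ker ∂_k / im ∂_{k+1}, so:

  H_0: rank C_0 − rank ∂_1 = 8 − 7 = 1, and the invariant factors of ∂_1 are all 1, so H_0 = Z.
  H_1: rank ker ∂_1 − rank ∂_2 = (12 − 7) − 3 = 2, and the invariant factors of ∂_2 are all 1, so H_1 = Z^2.
  H_2: rank ker ∂_2 − rank ∂_3 = (3 − 3) − 0 = 0, and there is no ∂_3, so H_2 = 0.

As a check, the Euler characteristic is 8 − 12 + 3 = -1, which agrees with 1 − 2 + 0 = -1.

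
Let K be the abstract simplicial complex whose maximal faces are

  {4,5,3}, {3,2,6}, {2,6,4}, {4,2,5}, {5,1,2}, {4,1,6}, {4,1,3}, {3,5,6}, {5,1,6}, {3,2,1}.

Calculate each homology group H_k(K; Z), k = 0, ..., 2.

Order the vertices as 1 < 2 < 3 < 4 < 5 < 6. Listing each simplex with vertices in this order, K has dimension 2 with simplices:

  0-simplices (6): [1], [2], [3], [4], [5], [6]
  1-simplices (15): [1,2], [1,3], [1,4], [1,5], [1,6], [2,3], [2,4], [2,5], [2,6], [3,4], [3,5], [3,6], [4,5], [4,6], [5,6]
  2-simplices (10): [1,2,3], [1,2,5], [1,3,4], [1,4,6], [1,5,6], [2,3,6], [2,4,5], [2,4,6], [3,4,5], [3,5,6]

giving chain groups C_0 ≅ Z^6, C_1 ≅ Z^15, C_2 ≅ Z^10.

∂_1: C_1 → C_0 maps an edge to its endpoints' difference, ∂[p,q] = q − p.
This gives a 6×15 integer matrix of rank 5; reducing to Smith normal form yields diagonal entries (1,1,1,1,1).

The boundary map ∂_2: C_2 → C_1 maps a triangle to the signed sum of its edges. For instance
  ∂[1,4,6] = [4,6] − [1,6] + [1,4],
  ∂[2,4,6] = [4,6] − [2,6] + [2,4].
As a 15×10 matrix over Z this has rank 10, with invariant factors (1,1,1,1,1,1,1,1,1,2).

Now H_k = ker ∂_k / im ∂_{k+1}, so:

  H_0: rank C_0 − rank ∂_1 = 6 − 5 = 1, and the invariant factors of ∂_1 are all 1, so H_0 ≅ Z.
  H_1: rank ker ∂_1 − rank ∂_2 = (15 − 5) − 10 = 0, and ∂_2 has invariant factor 2 > 1, so H_1 ≅ Z/2.
  H_2: rank ker ∂_2 − rank ∂_3 = (10 − 10) − 0 = 0, and there is no ∂_3, so H_2 ≅ 0.

As a check, the Euler characteristic is 6 − 15 + 10 = 1, which agrees with 1 − 0 + 0 = 1.

H_0 ≅ Z,  H_1 ≅ Z/2,  H_2 = 0.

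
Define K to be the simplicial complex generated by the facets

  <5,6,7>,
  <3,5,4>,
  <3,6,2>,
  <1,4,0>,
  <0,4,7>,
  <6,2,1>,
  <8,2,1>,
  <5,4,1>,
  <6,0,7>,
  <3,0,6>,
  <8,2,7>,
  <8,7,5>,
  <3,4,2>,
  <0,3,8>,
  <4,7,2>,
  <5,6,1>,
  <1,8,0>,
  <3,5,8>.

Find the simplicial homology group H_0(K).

Take the total order 0 < 1 < 2 < 3 < 4 < 5 < 6 < 7 < 8 on the vertex set. Then K (dimension 2) consists of the simplices:

  0-simplices (9): [0], [1], [2], [3], [4], [5], [6], [7], [8]
  1-simplices (27): (27 of them)
  2-simplices (18): [0,1,4], [0,1,8], [0,3,6], [0,3,8], [0,4,7], [0,6,7], [1,2,6], [1,2,8], [1,4,5], [1,5,6], [2,3,4], [2,3,6], [2,4,7], [2,7,8], [3,4,5], [3,5,8], [5,6,7], [5,7,8]

giving chain groups C_0 ≅ Z^9, C_1 ≅ Z^27, C_2 ≅ Z^18.

∂_1: C_1 → C_0 sends each edge [p,q] (with p < q) to q − p. For instance
  ∂[3,5] = [5] − [3].
This gives a 9×27 integer matrix of rank 8; reducing to Smith normal form yields diagonal entries (1,1,1,1,1,1,1,1).

∂_2: C_2 → C_1 sends each 2-simplex [p,q,r] to [q,r] − [p,r] + [p,q]. For instance
  ∂[0,4,7] = [4,7] − [0,7] + [0,4],
  ∂[0,1,8] = [1,8] − [0,8] + [0,1].
As a 27×18 matrix over Z this has rank 17, with invariant factors (1,1,1,1,1,1,1,1,1,1,1,1,1,1,1,1,1).

From H_k ≅ ker(∂_k) / im(∂_{k+1}) we obtain:

  H_0: rank C_0 − rank ∂_1 = 9 − 8 = 1, and the invariant factors of ∂_1 are all 1, so H_0 ≅ Z.

H_0 ≅ Z.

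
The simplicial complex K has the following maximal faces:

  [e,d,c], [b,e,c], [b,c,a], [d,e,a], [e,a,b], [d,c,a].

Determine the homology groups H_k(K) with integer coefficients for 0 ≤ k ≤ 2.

Take the total order a < b < c < d < e on the vertex set. Then K (dimension 2) consists of the simplices:

  0-simplices (5): a, b, c, d, e
  1-simplices (9): ab, ac, ad, ae, bc, be, cd, ce, de
  2-simplices (6): abc, abe, acd, ade, bce, cde

Hence C_0 ≅ Z^5, C_1 ≅ Z^9, C_2 ≅ Z^6.

Boundary ∂_1: C_1 → C_0 is given by ∂[p,q] = [q] − [p].
As a 5×9 matrix over Z this has rank 4, with invariant factors (1,1,1,1).

∂_2: C_2 → C_1 sends each 2-simplex [p,q,r] to [q,r] − [p,r] + [p,q]. For instance
  ∂cde = de − ce + cd,
  ∂ade = de − ae + ad.
As a 9×6 matrix over Z this has rank 5, with invariant factors (1,1,1,1,1).

Computing H_k = (kernel of ∂_k) / (image of ∂_{k+1}):

  H_0: rank C_0 − rank ∂_1 = 5 − 4 = 1, and the invariant factors of ∂_1 are all 1, so H_0 = Z.
  H_1: rank ker ∂_1 − rank ∂_2 = (9 − 4) − 5 = 0, and the invariant factors of ∂_2 are all 1, so H_1 = 0.
  H_2: rank ker ∂_2 − rank ∂_3 = (6 − 5) − 0 = 1, and there is no ∂_3, so H_2 = Z.

H_0 ≅ Z,  H_1 = 0,  H_2 ≅ Z.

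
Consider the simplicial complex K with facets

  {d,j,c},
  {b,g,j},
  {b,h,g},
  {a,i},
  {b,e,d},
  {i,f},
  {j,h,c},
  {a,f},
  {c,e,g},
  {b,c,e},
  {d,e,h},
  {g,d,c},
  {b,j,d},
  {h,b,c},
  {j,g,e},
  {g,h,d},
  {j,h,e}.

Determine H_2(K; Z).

K has 10 vertices, 24 edges, 14 triangles.
rank ∂_2 = 13, rank ∂_3 = 0 ⇒ b_2 = 14 − 13 − 0 = 1. So H_2 = Z.

H_2 = Z.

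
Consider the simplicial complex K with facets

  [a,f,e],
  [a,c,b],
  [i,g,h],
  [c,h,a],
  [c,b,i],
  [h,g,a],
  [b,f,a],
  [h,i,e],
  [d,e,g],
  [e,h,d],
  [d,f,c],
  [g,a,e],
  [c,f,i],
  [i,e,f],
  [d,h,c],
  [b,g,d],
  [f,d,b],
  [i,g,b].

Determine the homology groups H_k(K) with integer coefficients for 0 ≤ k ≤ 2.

H_0 = Z,  H_1 = Z ⊕ Z_2,  H_2 = 0.

Order the vertices as a < b < c < d < e < f < g < h < i. Listing each simplex with vertices in this order, K has dimension 2 with simplices:

  0-simplices (9): a, b, c, d, e, f, g, h, i
  1-simplices (27): ab, ac, ae, af, ag, ah, bc, bd, bf, bg, bi, cd, cf, ch, ci, de, df, dg, dh, ef, eg, eh, ei, fi, gh, gi, hi
  2-simplices (18): abc, abf, ach, aef, aeg, agh, bci, bdf, bdg, bgi, cdf, cdh, cfi, deg, deh, efi, ehi, ghi

so the chain groups are C_0 ≅ Z^9, C_1 ≅ Z^27, C_2 ≅ Z^18.

Boundary ∂_1: C_1 → C_0 sends each edge [p,q] (with p < q) to q − p.
As a 9×27 matrix over Z this has rank 8, with invariant factors (1,1,1,1,1,1,1,1).

Boundary ∂_2: C_2 → C_1 acts by ∂[p,q,r] = [q,r] − [p,r] + [p,q]. For instance
  ∂deg = eg − dg + de,
  ∂bci = ci − bi + bc.
This gives a 27×18 integer matrix of rank 18; reducing to Smith normal form yields diagonal entries (1,1,1,1,1,1,1,1,1,1,1,1,1,1,1,1,1,2).

Reading off H_k = ker ∂_k / im ∂_{k+1}:

  H_0: rank C_0 − rank ∂_1 = 9 − 8 = 1, and the invariant factors of ∂_1 are all 1, so H_0 = Z.
  H_1: rank ker ∂_1 − rank ∂_2 = (27 − 8) − 18 = 1, and ∂_2 has invariant factor 2 > 1, so H_1 = Z ⊕ Z_2.
  H_2: rank ker ∂_2 − rank ∂_3 = (18 − 18) − 0 = 0, and there is no ∂_3, so H_2 = 0.

As a check, the Euler characteristic is 9 − 27 + 18 = 0, which agrees with 1 − 1 + 0 = 0.
(K is a triangulation of the Klein bottle.)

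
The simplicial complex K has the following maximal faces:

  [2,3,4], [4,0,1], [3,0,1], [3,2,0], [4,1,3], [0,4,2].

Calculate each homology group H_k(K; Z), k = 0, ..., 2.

H_0 = Z,  H_1 = 0,  H_2 = Z.

Take the total order 0 < 1 < 2 < 3 < 4 on the vertex set. Then K (dimension 2) consists of the simplices:

  0-simplices (5): [0], [1], [2], [3], [4]
  1-simplices (9): [0,1], [0,2], [0,3], [0,4], [1,3], [1,4], [2,3], [2,4], [3,4]
  2-simplices (6): [0,1,3], [0,1,4], [0,2,3], [0,2,4], [1,3,4], [2,3,4]

giving chain groups C_0 ≅ Z^5, C_1 ≅ Z^9, C_2 ≅ Z^6.

The boundary map ∂_1: C_1 → C_0 is given by ∂[p,q] = [q] − [p].
The resulting 5×9 matrix has rank 4, and its Smith normal form has invariant factors (1,1,1,1).

Boundary ∂_2: C_2 → C_1 acts by ∂[p,q,r] = [q,r] − [p,r] + [p,q]. For instance
  ∂[0,1,4] = [1,4] − [0,4] + [0,1],
  ∂[2,3,4] = [3,4] − [2,4] + [2,3].
The 9×6 boundary matrix has rank 5 and Smith normal form diag(1,1,1,1,1).

From H_k ≅ ker(∂_k) / im(∂_{k+1}) we obtain:

  H_0: rank C_0 − rank ∂_1 = 5 − 4 = 1, and the invariant factors of ∂_1 are all 1, so H_0 = Z.
  H_1: rank ker ∂_1 − rank ∂_2 = (9 − 4) − 5 = 0, and the invariant factors of ∂_2 are all 1, so H_1 = 0.
  H_2: rank ker ∂_2 − rank ∂_3 = (6 − 5) − 0 = 1, and there is no ∂_3, so H_2 = Z.

(K is a triangulation of the 2-sphere S^2.)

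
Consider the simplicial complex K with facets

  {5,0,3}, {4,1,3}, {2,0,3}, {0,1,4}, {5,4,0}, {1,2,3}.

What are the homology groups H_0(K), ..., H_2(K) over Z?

H_0 = Z,  H_1 = Z,  H_2 = 0.

Take the total order 0 < 1 < 2 < 3 < 4 < 5 on the vertex set. Then K (dimension 2) consists of the simplices:

  0-simplices (6): [0], [1], [2], [3], [4], [5]
  1-simplices (12): [0,1], [0,2], [0,3], [0,4], [0,5], [1,2], [1,3], [1,4], [2,3], [3,4], [3,5], [4,5]
  2-simplices (6): [0,1,4], [0,2,3], [0,3,5], [0,4,5], [1,2,3], [1,3,4]

so the chain groups are C_0 ≅ Z^6, C_1 ≅ Z^12, C_2 ≅ Z^6.

∂_1: C_1 → C_0 is given by ∂[p,q] = [q] − [p]. For instance
  ∂[1,3] = [3] − [1].
This gives a 6×12 integer matrix of rank 5; reducing to Smith normal form yields diagonal entries (1,1,1,1,1).

The boundary map ∂_2: C_2 → C_1 sends each 2-simplex [p,q,r] to [q,r] − [p,r] + [p,q]. For instance
  ∂[0,4,5] = [4,5] − [0,5] + [0,4],
  ∂[1,3,4] = [3,4] − [1,4] + [1,3].
The resulting 12×6 matrix has rank 6, and its Smith normal form has invariant factors (1,1,1,1,1,1).

Computing H_k = (kernel of ∂_k) / (image of ∂_{k+1}):

  H_0: rank C_0 − rank ∂_1 = 6 − 5 = 1, and the invariant factors of ∂_1 are all 1, so H_0 = Z.
  H_1: rank ker ∂_1 − rank ∂_2 = (12 − 5) − 6 = 1, and the invariant factors of ∂_2 are all 1, so H_1 = Z.
  H_2: rank ker ∂_2 − rank ∂_3 = (6 − 6) − 0 = 0, and there is no ∂_3, so H_2 = 0.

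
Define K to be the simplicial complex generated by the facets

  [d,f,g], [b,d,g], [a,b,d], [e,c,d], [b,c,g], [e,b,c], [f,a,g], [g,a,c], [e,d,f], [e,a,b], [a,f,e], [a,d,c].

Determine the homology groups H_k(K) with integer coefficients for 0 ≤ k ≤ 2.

H_0 = Z,  H_1 = Z/2Z,  H_2 = 0.

K has 7 vertices, 18 edges, 12 triangles.
rank ∂_0 = 0, rank ∂_1 = 6 ⇒ b_0 = 7 − 0 − 6 = 1; all invariant factors of ∂_1 are 1 so no torsion. So H_0 ≅ Z.
rank ∂_1 = 6, rank ∂_2 = 12 ⇒ b_1 = 18 − 6 − 12 = 0; ∂_2 has invariant factor(s) [2] giving torsion. So H_1 ≅ Z/2Z.
rank ∂_2 = 12, rank ∂_3 = 0 ⇒ b_2 = 12 − 12 − 0 = 0. So H_2 ≅ 0.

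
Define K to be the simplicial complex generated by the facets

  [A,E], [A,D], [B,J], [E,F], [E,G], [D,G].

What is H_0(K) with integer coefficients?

H_0 ≅ Z^2.

We work with the vertex ordering A < B < D < E < F < G < J. The simplices of K, each written with vertices in increasing order, are:

  0-simplices (7): A, B, D, E, F, G, J
  1-simplices (6): AD, AE, BJ, DG, EF, EG

Hence C_0 ≅ Z^7, C_1 ≅ Z^6.

∂_1: C_1 → C_0 sends each edge [p,q] (with p < q) to q − p.
As a 7×6 matrix over Z this has rank 5, with invariant factors (1,1,1,1,1).

Now H_k = ker ∂_k / im ∂_{k+1}, so:

  H_0: rank C_0 − rank ∂_1 = 7 − 5 = 2, and the invariant factors of ∂_1 are all 1, so H_0 = Z^2.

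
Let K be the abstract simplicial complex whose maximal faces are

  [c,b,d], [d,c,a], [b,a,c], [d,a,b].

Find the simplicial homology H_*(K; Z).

Take the total order a < b < c < d on the vertex set. Then K (dimension 2) consists of the simplices:

  0-simplices (4): a, b, c, d
  1-simplices (6): ab, ac, ad, bc, bd, cd
  2-simplices (4): abc, abd, acd, bcd

so the chain groups are C_0 ≅ Z^4, C_1 ≅ Z^6, C_2 ≅ Z^4.

Boundary ∂_1: C_1 → C_0 sends each edge [p,q] (with p < q) to q − p. For instance
  ∂cd = d − c.
This gives a 4×6 integer matrix of rank 3; reducing to Smith normal form yields diagonal entries (1,1,1).

Boundary ∂_2: C_2 → C_1 sends each 2-simplex [p,q,r] to [q,r] − [p,r] + [p,q]. For instance
  ∂abd = bd − ad + ab,
  ∂bcd = cd − bd + bc.
The 6×4 boundary matrix has rank 3 and Smith normal form diag(1,1,1).

Computing H_k = (kernel of ∂_k) / (image of ∂_{k+1}):

  H_0: rank C_0 − rank ∂_1 = 4 − 3 = 1, and the invariant factors of ∂_1 are all 1, so H_0 ≅ Z.
  H_1: rank ker ∂_1 − rank ∂_2 = (6 − 3) − 3 = 0, and the invariant factors of ∂_2 are all 1, so H_1 ≅ 0.
  H_2: rank ker ∂_2 − rank ∂_3 = (4 − 3) − 0 = 1, and there is no ∂_3, so H_2 ≅ Z.

H_0 ≅ Z,  H_1 = 0,  H_2 ≅ Z.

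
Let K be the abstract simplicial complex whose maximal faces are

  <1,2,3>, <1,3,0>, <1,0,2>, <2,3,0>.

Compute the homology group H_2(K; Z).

H_2 = Z.

K has 4 vertices, 6 edges, 4 triangles.
rank ∂_2 = 3, rank ∂_3 = 0 ⇒ b_2 = 4 − 3 − 0 = 1. So H_2 ≅ Z.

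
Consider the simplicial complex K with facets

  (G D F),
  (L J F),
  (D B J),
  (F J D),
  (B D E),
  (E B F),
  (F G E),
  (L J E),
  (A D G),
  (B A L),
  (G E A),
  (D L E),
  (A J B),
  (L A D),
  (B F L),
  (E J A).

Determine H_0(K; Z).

K has 8 vertices, 24 edges, 16 triangles.
rank ∂_0 = 0, rank ∂_1 = 7 ⇒ b_0 = 8 − 0 − 7 = 1; all invariant factors of ∂_1 are 1 so no torsion. So H_0 ≅ Z.

H_0 ≅ Z.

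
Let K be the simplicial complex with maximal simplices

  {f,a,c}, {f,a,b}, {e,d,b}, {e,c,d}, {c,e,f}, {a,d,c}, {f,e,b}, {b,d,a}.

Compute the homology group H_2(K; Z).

H_2 ≅ Z.

Take the total order a < b < c < d < e < f on the vertex set. Then K (dimension 2) consists of the simplices:

  0-simplices (6): a, b, c, d, e, f
  1-simplices (12): ab, ac, ad, af, bd, be, bf, cd, ce, cf, de, ef
  2-simplices (8): abd, abf, acd, acf, bde, bef, cde, cef

Hence C_0 ≅ Z^6, C_1 ≅ Z^12, C_2 ≅ Z^8.

∂_1: C_1 → C_0 sends each edge [p,q] (with p < q) to q − p.
The resulting 6×12 matrix has rank 5, and its Smith normal form has invariant factors (1,1,1,1,1).

∂_2: C_2 → C_1 sends each 2-simplex [p,q,r] to [q,r] − [p,r] + [p,q]. For instance
  ∂cde = de − ce + cd,
  ∂acf = cf − af + ac.
The resulting 12×8 matrix has rank 7, and its Smith normal form has invariant factors (1,1,1,1,1,1,1).

Computing H_k = (kernel of ∂_k) / (image of ∂_{k+1}):

  H_2: rank ker ∂_2 − rank ∂_3 = (8 − 7) − 0 = 1, and there is no ∂_3, so H_2 ≅ Z.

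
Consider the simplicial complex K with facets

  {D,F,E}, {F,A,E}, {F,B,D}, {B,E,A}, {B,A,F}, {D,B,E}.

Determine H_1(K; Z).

Fix the vertex order A < B < D < E < F and write every simplex with vertices in increasing order. Then dim K = 2 and the simplices of K are:

  0-simplices (5): A, B, D, E, F
  1-simplices (9): AB, AE, AF, BD, BE, BF, DE, DF, EF
  2-simplices (6): ABE, ABF, AEF, BDE, BDF, DEF

giving chain groups C_0 ≅ Z^5, C_1 ≅ Z^9, C_2 ≅ Z^6.

The boundary map ∂_1: C_1 → C_0 sends each edge [p,q] (with p < q) to q − p.
The 5×9 boundary matrix has rank 4 and Smith normal form diag(1,1,1,1).

∂_2: C_2 → C_1 acts by ∂[p,q,r] = [q,r] − [p,r] + [p,q]. For instance
  ∂ABE = BE − AE + AB,
  ∂ABF = BF − AF + AB.
The resulting 9×6 matrix has rank 5, and its Smith normal form has invariant factors (1,1,1,1,1).

Reading off H_k = ker ∂_k / im ∂_{k+1}:

  H_1: rank ker ∂_1 − rank ∂_2 = (9 − 4) − 5 = 0, and the invariant factors of ∂_2 are all 1, so H_1 ≅ 0.

(K is a triangulation of the 2-sphere S^2.)

H_1 = 0.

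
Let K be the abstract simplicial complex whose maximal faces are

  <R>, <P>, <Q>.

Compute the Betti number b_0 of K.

b_0 = 3.

Order the vertices as P < Q < R. Listing each simplex with vertices in this order, K has dimension 0 with simplices:

  0-simplices (3): P, Q, R

giving chain groups C_0 ≅ Z^3.

From H_k ≅ ker(∂_k) / im(∂_{k+1}) we obtain:

  H_0: rank C_0 − rank ∂_1 = 3 − 0 = 3, and there is no ∂_1, so H_0 ≅ Z^3.

Hence the Betti numbers are b_0 = 3.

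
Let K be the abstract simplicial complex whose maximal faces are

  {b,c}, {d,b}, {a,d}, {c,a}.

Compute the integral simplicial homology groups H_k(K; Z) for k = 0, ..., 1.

Order the vertices as a < b < c < d. Listing each simplex with vertices in this order, K has dimension 1 with simplices:

  0-simplices (4): a, b, c, d
  1-simplices (4): ac, ad, bc, bd

so the chain groups are C_0 ≅ Z^4, C_1 ≅ Z^4.

Boundary ∂_1: C_1 → C_0 sends each edge [p,q] (with p < q) to q − p.
The 4×4 boundary matrix has rank 3 and Smith normal form diag(1,1,1).

Computing H_k = (kernel of ∂_k) / (image of ∂_{k+1}):

  H_0: rank C_0 − rank ∂_1 = 4 − 3 = 1, and the invariant factors of ∂_1 are all 1, so H_0 ≅ Z.
  H_1: rank ker ∂_1 − rank ∂_2 = (4 − 3) − 0 = 1, and there is no ∂_2, so H_1 ≅ Z.

H_0 = Z,  H_1 = Z.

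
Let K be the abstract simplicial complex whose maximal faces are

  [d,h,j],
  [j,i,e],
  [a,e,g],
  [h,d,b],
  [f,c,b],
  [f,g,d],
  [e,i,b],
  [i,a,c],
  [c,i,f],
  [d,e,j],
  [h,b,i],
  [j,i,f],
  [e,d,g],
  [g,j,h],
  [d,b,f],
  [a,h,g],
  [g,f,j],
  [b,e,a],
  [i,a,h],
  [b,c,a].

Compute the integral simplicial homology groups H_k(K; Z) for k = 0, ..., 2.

K has 10 vertices, 30 edges, 20 triangles.
rank ∂_0 = 0, rank ∂_1 = 9 ⇒ b_0 = 10 − 0 − 9 = 1; all invariant factors of ∂_1 are 1 so no torsion. So H_0 ≅ Z.
rank ∂_1 = 9, rank ∂_2 = 20 ⇒ b_1 = 30 − 9 − 20 = 1; ∂_2 has invariant factor(s) [2] giving torsion. So H_1 ≅ Z × Z/2.
rank ∂_2 = 20, rank ∂_3 = 0 ⇒ b_2 = 20 − 20 − 0 = 0. So H_2 ≅ 0.

H_0 ≅ Z,  H_1 ≅ Z × Z/2,  H_2 = 0.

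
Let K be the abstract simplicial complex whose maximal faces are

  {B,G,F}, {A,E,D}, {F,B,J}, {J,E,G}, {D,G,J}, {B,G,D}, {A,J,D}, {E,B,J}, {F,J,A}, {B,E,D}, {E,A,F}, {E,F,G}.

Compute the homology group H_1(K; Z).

Fix the vertex order A < B < D < E < F < G < J and write every simplex with vertices in increasing order. Then dim K = 2 and the simplices of K are:

  0-simplices (7): A, B, D, E, F, G, J
  1-simplices (18): AD, AE, AF, AJ, BD, BE, BF, BG, BJ, DE, DG, DJ, EF, EG, EJ, FG, FJ, GJ
  2-simplices (12): ADE, ADJ, AEF, AFJ, BDE, BDG, BEJ, BFG, BFJ, DGJ, EFG, EGJ

Hence C_0 ≅ Z^7, C_1 ≅ Z^18, C_2 ≅ Z^12.

The boundary map ∂_1: C_1 → C_0 sends each edge [p,q] (with p < q) to q − p. For instance
  ∂EJ = J − E.
The 7×18 boundary matrix has rank 6 and Smith normal form diag(1,1,1,1,1,1).

∂_2: C_2 → C_1 sends each 2-simplex [p,q,r] to [q,r] − [p,r] + [p,q]. For instance
  ∂ADE = DE − AE + AD,
  ∂BFJ = FJ − BJ + BF.
As a 18×12 matrix over Z this has rank 12, with invariant factors (1,1,1,1,1,1,1,1,1,1,1,2).

From H_k ≅ ker(∂_k) / im(∂_{k+1}) we obtain:

  H_1: rank ker ∂_1 − rank ∂_2 = (18 − 6) − 12 = 0, and ∂_2 has invariant factor 2 > 1, so H_1 = Z/2.

(K is a triangulation of the real projective plane RP^2.)

H_1 ≅ Z/2.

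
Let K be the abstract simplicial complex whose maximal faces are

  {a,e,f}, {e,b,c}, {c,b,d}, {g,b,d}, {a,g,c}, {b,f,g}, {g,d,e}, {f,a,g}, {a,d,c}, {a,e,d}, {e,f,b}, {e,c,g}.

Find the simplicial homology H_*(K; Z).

Order the vertices as a < b < c < d < e < f < g. Listing each simplex with vertices in this order, K has dimension 2 with simplices:

  0-simplices (7): a, b, c, d, e, f, g
  1-simplices (18): ac, ad, ae, af, ag, bc, bd, be, bf, bg, cd, ce, cg, de, dg, ef, eg, fg
  2-simplices (12): acd, acg, ade, aef, afg, bcd, bce, bdg, bef, bfg, ceg, deg

giving chain groups C_0 ≅ Z^7, C_1 ≅ Z^18, C_2 ≅ Z^12.

The boundary map ∂_1: C_1 → C_0 sends each edge [p,q] (with p < q) to q − p.
The 7×18 boundary matrix has rank 6 and Smith normal form diag(1,1,1,1,1,1).

Boundary ∂_2: C_2 → C_1 acts by ∂[p,q,r] = [q,r] − [p,r] + [p,q]. For instance
  ∂bcd = cd − bd + bc,
  ∂ceg = eg − cg + ce.
This gives a 18×12 integer matrix of rank 12; reducing to Smith normal form yields diagonal entries (1,1,1,1,1,1,1,1,1,1,1,2).

Computing H_k = (kernel of ∂_k) / (image of ∂_{k+1}):

  H_0: rank C_0 − rank ∂_1 = 7 − 6 = 1, and the invariant factors of ∂_1 are all 1, so H_0 = Z.
  H_1: rank ker ∂_1 − rank ∂_2 = (18 − 6) − 12 = 0, and ∂_2 has invariant factor 2 > 1, so H_1 = Z/2.
  H_2: rank ker ∂_2 − rank ∂_3 = (12 − 12) − 0 = 0, and there is no ∂_3, so H_2 = 0.

H_0 ≅ Z,  H_1 ≅ Z/2,  H_2 = 0.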